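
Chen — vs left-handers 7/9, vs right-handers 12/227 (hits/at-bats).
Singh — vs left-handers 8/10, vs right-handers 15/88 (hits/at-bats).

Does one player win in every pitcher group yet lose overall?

No

Vs left-handers: Chen 7/9 = 77.8%, Singh 8/10 = 80.0% → Singh
Vs right-handers: Chen 12/227 = 5.3%, Singh 15/88 = 17.0% → Singh
Overall: Chen 19/236 = 8.1%, Singh 23/98 = 23.5% → Singh
Singh wins overall and in every pitcher group — no reversal.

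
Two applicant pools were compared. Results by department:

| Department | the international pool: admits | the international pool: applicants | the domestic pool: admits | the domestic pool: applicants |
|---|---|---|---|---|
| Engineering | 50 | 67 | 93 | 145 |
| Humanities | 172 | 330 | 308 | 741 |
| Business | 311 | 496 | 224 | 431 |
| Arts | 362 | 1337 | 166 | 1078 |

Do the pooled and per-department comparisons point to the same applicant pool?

Yes

Engineering: the international pool 50/67 = 74.6%, the domestic pool 93/145 = 64.1% → the international pool
Humanities: the international pool 172/330 = 52.1%, the domestic pool 308/741 = 41.6% → the international pool
Business: the international pool 311/496 = 62.7%, the domestic pool 224/431 = 52.0% → the international pool
Arts: the international pool 362/1337 = 27.1%, the domestic pool 166/1078 = 15.4% → the international pool
Overall: the international pool 895/2230 = 40.1%, the domestic pool 791/2395 = 33.0% → the international pool
The international pool wins overall and in every department group — no reversal.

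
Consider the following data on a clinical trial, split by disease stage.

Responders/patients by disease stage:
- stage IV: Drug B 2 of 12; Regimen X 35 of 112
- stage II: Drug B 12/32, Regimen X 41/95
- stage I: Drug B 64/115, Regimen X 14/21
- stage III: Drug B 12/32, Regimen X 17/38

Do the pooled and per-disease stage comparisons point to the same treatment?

Stage IV: Drug B 2/12 = 16.7%, Regimen X 35/112 = 31.2% → Regimen X
Stage II: Drug B 12/32 = 37.5%, Regimen X 41/95 = 43.2% → Regimen X
Stage I: Drug B 64/115 = 55.7%, Regimen X 14/21 = 66.7% → Regimen X
Stage III: Drug B 12/32 = 37.5%, Regimen X 17/38 = 44.7% → Regimen X
Overall: Drug B 90/191 = 47.1%, Regimen X 107/266 = 40.2% → Drug B
Regimen X wins each disease group but Drug B wins overall — the comparison reverses. Regimen X's patients skew toward stage IV, which has a lower base rate.

No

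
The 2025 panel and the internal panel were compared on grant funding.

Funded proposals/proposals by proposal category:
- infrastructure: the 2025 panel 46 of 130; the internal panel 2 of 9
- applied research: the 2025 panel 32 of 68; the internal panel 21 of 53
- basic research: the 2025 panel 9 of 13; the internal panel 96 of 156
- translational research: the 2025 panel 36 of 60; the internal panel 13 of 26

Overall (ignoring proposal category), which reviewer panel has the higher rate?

the internal panel

Infrastructure: the 2025 panel 46/130 = 35.4%, the internal panel 2/9 = 22.2% → the 2025 panel
Applied research: the 2025 panel 32/68 = 47.1%, the internal panel 21/53 = 39.6% → the 2025 panel
Basic research: the 2025 panel 9/13 = 69.2%, the internal panel 96/156 = 61.5% → the 2025 panel
Translational research: the 2025 panel 36/60 = 60.0%, the internal panel 13/26 = 50.0% → the 2025 panel
Overall: the 2025 panel 123/271 = 45.4%, the internal panel 132/244 = 54.1% → the internal panel
(The 2025 panel wins every proposal group but the internal panel wins overall — the 2025 panel's proposals skew toward the low-rate infrastructure group.)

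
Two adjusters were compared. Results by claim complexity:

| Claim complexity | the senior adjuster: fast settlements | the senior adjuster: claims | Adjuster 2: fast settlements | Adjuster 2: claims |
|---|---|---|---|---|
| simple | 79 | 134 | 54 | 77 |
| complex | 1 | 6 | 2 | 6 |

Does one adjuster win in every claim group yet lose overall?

Simple: the senior adjuster 79/134 = 59.0%, Adjuster 2 54/77 = 70.1% → Adjuster 2
Complex: the senior adjuster 1/6 = 16.7%, Adjuster 2 2/6 = 33.3% → Adjuster 2
Overall: the senior adjuster 80/140 = 57.1%, Adjuster 2 56/83 = 67.5% → Adjuster 2
Adjuster 2 wins overall and in every claim group — no reversal.

No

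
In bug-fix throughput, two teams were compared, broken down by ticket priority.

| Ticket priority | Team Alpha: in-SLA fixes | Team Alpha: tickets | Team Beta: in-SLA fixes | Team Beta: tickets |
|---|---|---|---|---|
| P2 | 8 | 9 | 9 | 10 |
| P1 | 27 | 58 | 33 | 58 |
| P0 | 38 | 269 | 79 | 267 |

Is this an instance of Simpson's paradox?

P2: Team Alpha 8/9 = 88.9%, Team Beta 9/10 = 90.0% → Team Beta
P1: Team Alpha 27/58 = 46.6%, Team Beta 33/58 = 56.9% → Team Beta
P0: Team Alpha 38/269 = 14.1%, Team Beta 79/267 = 29.6% → Team Beta
Overall: Team Alpha 73/336 = 21.7%, Team Beta 121/335 = 36.1% → Team Beta
Team Beta wins overall and in every ticket group — no reversal.

No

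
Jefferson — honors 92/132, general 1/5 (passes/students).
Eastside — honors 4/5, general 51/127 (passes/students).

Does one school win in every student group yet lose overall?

Yes

Honors: Jefferson 92/132 = 69.7%, Eastside 4/5 = 80.0% → Eastside
General: Jefferson 1/5 = 20.0%, Eastside 51/127 = 40.2% → Eastside
Overall: Jefferson 93/137 = 67.9%, Eastside 55/132 = 41.7% → Jefferson
Eastside wins each student group but Jefferson wins overall — the comparison reverses. Eastside's students skew toward general, which has a lower base rate.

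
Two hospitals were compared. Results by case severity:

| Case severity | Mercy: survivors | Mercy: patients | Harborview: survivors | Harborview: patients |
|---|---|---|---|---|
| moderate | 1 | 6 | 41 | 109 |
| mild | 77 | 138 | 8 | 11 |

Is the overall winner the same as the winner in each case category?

No

Moderate: Mercy 1/6 = 16.7%, Harborview 41/109 = 37.6% → Harborview
Mild: Mercy 77/138 = 55.8%, Harborview 8/11 = 72.7% → Harborview
Overall: Mercy 78/144 = 54.2%, Harborview 49/120 = 40.8% → Mercy
Harborview wins each case group but Mercy wins overall — the comparison reverses. Harborview's patients skew toward moderate, which has a lower base rate.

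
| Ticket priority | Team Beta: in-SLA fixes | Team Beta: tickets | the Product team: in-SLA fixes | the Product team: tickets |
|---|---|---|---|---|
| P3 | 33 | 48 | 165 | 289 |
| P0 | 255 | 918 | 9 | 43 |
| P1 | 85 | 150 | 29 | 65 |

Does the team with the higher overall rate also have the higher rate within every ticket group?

P3: Team Beta 33/48 = 68.8%, the Product team 165/289 = 57.1% → Team Beta
P0: Team Beta 255/918 = 27.8%, the Product team 9/43 = 20.9% → Team Beta
P1: Team Beta 85/150 = 56.7%, the Product team 29/65 = 44.6% → Team Beta
Overall: Team Beta 373/1116 = 33.4%, the Product team 203/397 = 51.1% → the Product team
Team Beta wins each ticket group but the Product team wins overall — the comparison reverses. Team Beta's tickets skew toward P0, which has a lower base rate.

No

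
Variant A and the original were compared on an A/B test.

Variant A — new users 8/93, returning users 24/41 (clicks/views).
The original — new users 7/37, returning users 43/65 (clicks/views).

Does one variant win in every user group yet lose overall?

New users: Variant A 8/93 = 8.6%, the original 7/37 = 18.9% → the original
Returning users: Variant A 24/41 = 58.5%, the original 43/65 = 66.2% → the original
Overall: Variant A 32/134 = 23.9%, the original 50/102 = 49.0% → the original
The original wins overall and in every user group — no reversal.

No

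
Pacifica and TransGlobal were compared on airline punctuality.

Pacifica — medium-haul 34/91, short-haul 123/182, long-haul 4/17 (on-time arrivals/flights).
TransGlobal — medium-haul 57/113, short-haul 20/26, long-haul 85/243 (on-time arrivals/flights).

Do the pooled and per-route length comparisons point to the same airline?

No

Medium-haul: Pacifica 34/91 = 37.4%, TransGlobal 57/113 = 50.4% → TransGlobal
Short-haul: Pacifica 123/182 = 67.6%, TransGlobal 20/26 = 76.9% → TransGlobal
Long-haul: Pacifica 4/17 = 23.5%, TransGlobal 85/243 = 35.0% → TransGlobal
Overall: Pacifica 161/290 = 55.5%, TransGlobal 162/382 = 42.4% → Pacifica
TransGlobal wins each route group but Pacifica wins overall — the comparison reverses. TransGlobal's flights skew toward long-haul, which has a lower base rate.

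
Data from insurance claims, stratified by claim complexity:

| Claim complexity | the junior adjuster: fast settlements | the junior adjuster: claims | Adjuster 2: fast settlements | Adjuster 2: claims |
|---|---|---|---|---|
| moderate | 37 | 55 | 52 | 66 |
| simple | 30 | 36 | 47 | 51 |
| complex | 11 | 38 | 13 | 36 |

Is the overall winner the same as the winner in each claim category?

Yes

Moderate: the junior adjuster 37/55 = 67.3%, Adjuster 2 52/66 = 78.8% → Adjuster 2
Simple: the junior adjuster 30/36 = 83.3%, Adjuster 2 47/51 = 92.2% → Adjuster 2
Complex: the junior adjuster 11/38 = 28.9%, Adjuster 2 13/36 = 36.1% → Adjuster 2
Overall: the junior adjuster 78/129 = 60.5%, Adjuster 2 112/153 = 73.2% → Adjuster 2
Adjuster 2 wins overall and in every claim group — no reversal.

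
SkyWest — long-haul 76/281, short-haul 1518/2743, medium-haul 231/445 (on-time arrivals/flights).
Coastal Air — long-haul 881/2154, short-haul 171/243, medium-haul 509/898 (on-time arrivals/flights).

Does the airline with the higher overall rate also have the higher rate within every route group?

No

Long-haul: SkyWest 76/281 = 27.0%, Coastal Air 881/2154 = 40.9% → Coastal Air
Short-haul: SkyWest 1518/2743 = 55.3%, Coastal Air 171/243 = 70.4% → Coastal Air
Medium-haul: SkyWest 231/445 = 51.9%, Coastal Air 509/898 = 56.7% → Coastal Air
Overall: SkyWest 1825/3469 = 52.6%, Coastal Air 1561/3295 = 47.4% → SkyWest
Coastal Air wins each route group but SkyWest wins overall — the comparison reverses. Coastal Air's flights skew toward long-haul, which has a lower base rate.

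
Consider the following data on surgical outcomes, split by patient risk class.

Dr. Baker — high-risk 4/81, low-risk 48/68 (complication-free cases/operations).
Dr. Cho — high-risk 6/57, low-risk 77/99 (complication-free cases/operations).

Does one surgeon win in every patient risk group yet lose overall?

High-risk: Dr. Baker 4/81 = 4.9%, Dr. Cho 6/57 = 10.5% → Dr. Cho
Low-risk: Dr. Baker 48/68 = 70.6%, Dr. Cho 77/99 = 77.8% → Dr. Cho
Overall: Dr. Baker 52/149 = 34.9%, Dr. Cho 83/156 = 53.2% → Dr. Cho
Dr. Cho wins overall and in every patient risk group — no reversal.

No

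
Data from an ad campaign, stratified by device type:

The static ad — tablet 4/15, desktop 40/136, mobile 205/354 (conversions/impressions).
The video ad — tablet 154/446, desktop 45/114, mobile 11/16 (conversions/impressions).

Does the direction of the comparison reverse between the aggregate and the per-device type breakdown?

Yes

Tablet: the static ad 4/15 = 26.7%, the video ad 154/446 = 34.5% → the video ad
Desktop: the static ad 40/136 = 29.4%, the video ad 45/114 = 39.5% → the video ad
Mobile: the static ad 205/354 = 57.9%, the video ad 11/16 = 68.8% → the video ad
Overall: the static ad 249/505 = 49.3%, the video ad 210/576 = 36.5% → the static ad
The video ad wins each device group but the static ad wins overall — the comparison reverses. The video ad's impressions skew toward tablet, which has a lower base rate.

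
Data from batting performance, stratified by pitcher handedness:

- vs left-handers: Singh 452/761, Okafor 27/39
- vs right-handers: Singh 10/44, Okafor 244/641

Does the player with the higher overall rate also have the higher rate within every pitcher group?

No

Vs left-handers: Singh 452/761 = 59.4%, Okafor 27/39 = 69.2% → Okafor
Vs right-handers: Singh 10/44 = 22.7%, Okafor 244/641 = 38.1% → Okafor
Overall: Singh 462/805 = 57.4%, Okafor 271/680 = 39.9% → Singh
Okafor wins each pitcher group but Singh wins overall — the comparison reverses. Okafor's at-bats skew toward vs right-handers, which has a lower base rate.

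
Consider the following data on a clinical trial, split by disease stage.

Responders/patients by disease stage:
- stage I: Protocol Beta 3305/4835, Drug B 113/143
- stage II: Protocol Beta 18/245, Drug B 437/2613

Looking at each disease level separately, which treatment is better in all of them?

Stage I: Protocol Beta 3305/4835 = 68.4%, Drug B 113/143 = 79.0% → Drug B
Stage II: Protocol Beta 18/245 = 7.3%, Drug B 437/2613 = 16.7% → Drug B
Drug B has the higher rate in both groups.

Drug B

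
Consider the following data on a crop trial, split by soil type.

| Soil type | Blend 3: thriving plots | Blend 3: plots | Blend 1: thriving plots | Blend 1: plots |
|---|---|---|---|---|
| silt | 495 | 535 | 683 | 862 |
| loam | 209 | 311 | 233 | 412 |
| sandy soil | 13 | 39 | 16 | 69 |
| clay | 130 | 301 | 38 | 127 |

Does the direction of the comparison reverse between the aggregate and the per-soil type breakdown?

No

Silt: Blend 3 495/535 = 92.5%, Blend 1 683/862 = 79.2% → Blend 3
Loam: Blend 3 209/311 = 67.2%, Blend 1 233/412 = 56.6% → Blend 3
Sandy soil: Blend 3 13/39 = 33.3%, Blend 1 16/69 = 23.2% → Blend 3
Clay: Blend 3 130/301 = 43.2%, Blend 1 38/127 = 29.9% → Blend 3
Overall: Blend 3 847/1186 = 71.4%, Blend 1 970/1470 = 66.0% → Blend 3
Blend 3 wins overall and in every soil group — no reversal.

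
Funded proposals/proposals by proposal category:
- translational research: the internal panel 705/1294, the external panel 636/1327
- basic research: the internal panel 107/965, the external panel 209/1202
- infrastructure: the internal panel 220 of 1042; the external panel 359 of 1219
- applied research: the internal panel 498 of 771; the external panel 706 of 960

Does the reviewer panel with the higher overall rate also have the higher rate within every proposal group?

Translational research: the internal panel 705/1294 = 54.5%, the external panel 636/1327 = 47.9% → the internal panel
Basic research: the internal panel 107/965 = 11.1%, the external panel 209/1202 = 17.4% → the external panel
Infrastructure: the internal panel 220/1042 = 21.1%, the external panel 359/1219 = 29.5% → the external panel
Applied research: the internal panel 498/771 = 64.6%, the external panel 706/960 = 73.5% → the external panel
Overall: the internal panel 1530/4072 = 37.6%, the external panel 1910/4708 = 40.6% → the external panel
Neither sweeps: the internal panel wins 1 of 4 groups, the external panel wins 3. The external panel wins overall but not every group — no Simpson reversal.

No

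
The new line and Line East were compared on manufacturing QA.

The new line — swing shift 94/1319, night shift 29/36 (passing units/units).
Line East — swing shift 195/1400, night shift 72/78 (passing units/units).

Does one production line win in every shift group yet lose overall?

Swing shift: the new line 94/1319 = 7.1%, Line East 195/1400 = 13.9% → Line East
Night shift: the new line 29/36 = 80.6%, Line East 72/78 = 92.3% → Line East
Overall: the new line 123/1355 = 9.1%, Line East 267/1478 = 18.1% → Line East
Line East wins overall and in every shift group — no reversal.

No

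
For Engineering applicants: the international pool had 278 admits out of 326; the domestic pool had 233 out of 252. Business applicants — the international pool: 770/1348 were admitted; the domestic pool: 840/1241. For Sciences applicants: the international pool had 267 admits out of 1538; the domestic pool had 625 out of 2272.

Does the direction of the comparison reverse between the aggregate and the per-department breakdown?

No

Engineering: the international pool 278/326 = 85.3%, the domestic pool 233/252 = 92.5% → the domestic pool
Business: the international pool 770/1348 = 57.1%, the domestic pool 840/1241 = 67.7% → the domestic pool
Sciences: the international pool 267/1538 = 17.4%, the domestic pool 625/2272 = 27.5% → the domestic pool
Overall: the international pool 1315/3212 = 40.9%, the domestic pool 1698/3765 = 45.1% → the domestic pool
The domestic pool wins overall and in every department group — no reversal.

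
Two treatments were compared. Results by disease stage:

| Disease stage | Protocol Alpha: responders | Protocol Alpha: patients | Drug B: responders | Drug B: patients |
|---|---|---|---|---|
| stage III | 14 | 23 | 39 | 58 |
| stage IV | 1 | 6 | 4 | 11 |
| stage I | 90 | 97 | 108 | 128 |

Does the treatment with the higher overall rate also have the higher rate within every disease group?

Stage III: Protocol Alpha 14/23 = 60.9%, Drug B 39/58 = 67.2% → Drug B
Stage IV: Protocol Alpha 1/6 = 16.7%, Drug B 4/11 = 36.4% → Drug B
Stage I: Protocol Alpha 90/97 = 92.8%, Drug B 108/128 = 84.4% → Protocol Alpha
Overall: Protocol Alpha 105/126 = 83.3%, Drug B 151/197 = 76.6% → Protocol Alpha
Neither sweeps: Protocol Alpha wins 1 of 3 groups, Drug B wins 2. Protocol Alpha wins overall but not every group — no Simpson reversal.

No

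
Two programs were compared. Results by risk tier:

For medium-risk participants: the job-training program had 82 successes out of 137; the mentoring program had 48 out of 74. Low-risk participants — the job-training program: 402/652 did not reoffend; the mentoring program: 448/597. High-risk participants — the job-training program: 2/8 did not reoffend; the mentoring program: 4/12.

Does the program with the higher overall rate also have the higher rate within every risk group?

Medium-risk: the job-training program 82/137 = 59.9%, the mentoring program 48/74 = 64.9% → the mentoring program
Low-risk: the job-training program 402/652 = 61.7%, the mentoring program 448/597 = 75.0% → the mentoring program
High-risk: the job-training program 2/8 = 25.0%, the mentoring program 4/12 = 33.3% → the mentoring program
Overall: the job-training program 486/797 = 61.0%, the mentoring program 500/683 = 73.2% → the mentoring program
The mentoring program wins overall and in every risk group — no reversal.

Yes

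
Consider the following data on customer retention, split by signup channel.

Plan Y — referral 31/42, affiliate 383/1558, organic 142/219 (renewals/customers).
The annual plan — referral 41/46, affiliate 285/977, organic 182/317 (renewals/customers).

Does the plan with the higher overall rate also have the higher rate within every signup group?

No

Referral: Plan Y 31/42 = 73.8%, the annual plan 41/46 = 89.1% → the annual plan
Affiliate: Plan Y 383/1558 = 24.6%, the annual plan 285/977 = 29.2% → the annual plan
Organic: Plan Y 142/219 = 64.8%, the annual plan 182/317 = 57.4% → Plan Y
Overall: Plan Y 556/1819 = 30.6%, the annual plan 508/1340 = 37.9% → the annual plan
Neither sweeps: Plan Y wins 1 of 3 groups, the annual plan wins 2. The annual plan wins overall but not every group — no Simpson reversal.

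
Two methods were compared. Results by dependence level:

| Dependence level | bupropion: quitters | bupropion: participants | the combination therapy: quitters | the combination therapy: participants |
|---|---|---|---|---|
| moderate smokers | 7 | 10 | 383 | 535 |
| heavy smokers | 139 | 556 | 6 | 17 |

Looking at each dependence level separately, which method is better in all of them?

Moderate smokers: bupropion 7/10 = 70.0%, the combination therapy 383/535 = 71.6% → the combination therapy
Heavy smokers: bupropion 139/556 = 25.0%, the combination therapy 6/17 = 35.3% → the combination therapy
The combination therapy has the higher rate in both groups.

the combination therapy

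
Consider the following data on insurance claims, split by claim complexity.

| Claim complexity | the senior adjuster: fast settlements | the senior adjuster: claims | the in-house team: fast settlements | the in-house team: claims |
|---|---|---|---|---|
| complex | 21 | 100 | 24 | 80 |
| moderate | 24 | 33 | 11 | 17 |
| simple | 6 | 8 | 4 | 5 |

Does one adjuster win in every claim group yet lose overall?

No

Complex: the senior adjuster 21/100 = 21.0%, the in-house team 24/80 = 30.0% → the in-house team
Moderate: the senior adjuster 24/33 = 72.7%, the in-house team 11/17 = 64.7% → the senior adjuster
Simple: the senior adjuster 6/8 = 75.0%, the in-house team 4/5 = 80.0% → the in-house team
Overall: the senior adjuster 51/141 = 36.2%, the in-house team 39/102 = 38.2% → the in-house team
Neither sweeps: the senior adjuster wins 1 of 3 groups, the in-house team wins 2. The in-house team wins overall but not every group — no Simpson reversal.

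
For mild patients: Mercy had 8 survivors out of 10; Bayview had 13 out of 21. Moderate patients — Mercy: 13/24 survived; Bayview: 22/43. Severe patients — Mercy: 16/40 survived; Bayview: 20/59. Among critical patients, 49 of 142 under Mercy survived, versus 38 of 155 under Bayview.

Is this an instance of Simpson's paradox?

Mild: Mercy 8/10 = 80.0%, Bayview 13/21 = 61.9% → Mercy
Moderate: Mercy 13/24 = 54.2%, Bayview 22/43 = 51.2% → Mercy
Severe: Mercy 16/40 = 40.0%, Bayview 20/59 = 33.9% → Mercy
Critical: Mercy 49/142 = 34.5%, Bayview 38/155 = 24.5% → Mercy
Overall: Mercy 86/216 = 39.8%, Bayview 93/278 = 33.5% → Mercy
Mercy wins overall and in every case group — no reversal.

No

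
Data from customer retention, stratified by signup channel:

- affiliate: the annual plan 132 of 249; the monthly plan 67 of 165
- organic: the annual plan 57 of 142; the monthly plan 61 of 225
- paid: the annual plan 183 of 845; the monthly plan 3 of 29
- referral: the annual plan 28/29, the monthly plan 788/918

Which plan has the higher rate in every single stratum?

the annual plan

Affiliate: the annual plan 132/249 = 53.0%, the monthly plan 67/165 = 40.6% → the annual plan
Organic: the annual plan 57/142 = 40.1%, the monthly plan 61/225 = 27.1% → the annual plan
Paid: the annual plan 183/845 = 21.7%, the monthly plan 3/29 = 10.3% → the annual plan
Referral: the annual plan 28/29 = 96.6%, the monthly plan 788/918 = 85.8% → the annual plan
The annual plan has the higher rate in all 4 groups.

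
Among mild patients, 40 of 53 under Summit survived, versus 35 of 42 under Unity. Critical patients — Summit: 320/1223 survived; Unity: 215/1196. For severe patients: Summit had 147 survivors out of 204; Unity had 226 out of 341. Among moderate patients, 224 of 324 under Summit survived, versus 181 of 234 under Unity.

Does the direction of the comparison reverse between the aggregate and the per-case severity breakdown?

Mild: Summit 40/53 = 75.5%, Unity 35/42 = 83.3% → Unity
Critical: Summit 320/1223 = 26.2%, Unity 215/1196 = 18.0% → Summit
Severe: Summit 147/204 = 72.1%, Unity 226/341 = 66.3% → Summit
Moderate: Summit 224/324 = 69.1%, Unity 181/234 = 77.4% → Unity
Overall: Summit 731/1804 = 40.5%, Unity 657/1813 = 36.2% → Summit
Neither sweeps: Summit wins 2 of 4 groups, Unity wins 2. Summit wins overall but not every group — no Simpson reversal.

No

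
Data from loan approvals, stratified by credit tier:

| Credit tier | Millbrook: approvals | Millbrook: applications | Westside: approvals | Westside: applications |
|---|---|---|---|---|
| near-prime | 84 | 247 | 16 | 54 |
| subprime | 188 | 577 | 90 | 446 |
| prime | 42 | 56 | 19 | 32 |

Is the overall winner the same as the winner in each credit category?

Yes

Near-prime: Millbrook 84/247 = 34.0%, Westside 16/54 = 29.6% → Millbrook
Subprime: Millbrook 188/577 = 32.6%, Westside 90/446 = 20.2% → Millbrook
Prime: Millbrook 42/56 = 75.0%, Westside 19/32 = 59.4% → Millbrook
Overall: Millbrook 314/880 = 35.7%, Westside 125/532 = 23.5% → Millbrook
Millbrook wins overall and in every credit group — no reversal.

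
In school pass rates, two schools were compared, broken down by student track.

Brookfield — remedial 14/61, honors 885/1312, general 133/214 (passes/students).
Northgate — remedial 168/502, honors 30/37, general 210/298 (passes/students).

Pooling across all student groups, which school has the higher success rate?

Brookfield

Remedial: Brookfield 14/61 = 23.0%, Northgate 168/502 = 33.5% → Northgate
Honors: Brookfield 885/1312 = 67.5%, Northgate 30/37 = 81.1% → Northgate
General: Brookfield 133/214 = 62.1%, Northgate 210/298 = 70.5% → Northgate
Overall: Brookfield 1032/1587 = 65.0%, Northgate 408/837 = 48.7% → Brookfield
(Northgate wins every student group but Brookfield wins overall — Northgate's students skew toward the low-rate remedial group.)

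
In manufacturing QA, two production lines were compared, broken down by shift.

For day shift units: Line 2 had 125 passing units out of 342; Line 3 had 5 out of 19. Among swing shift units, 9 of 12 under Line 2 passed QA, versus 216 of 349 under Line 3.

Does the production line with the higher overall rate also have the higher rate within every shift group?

No

Day shift: Line 2 125/342 = 36.5%, Line 3 5/19 = 26.3% → Line 2
Swing shift: Line 2 9/12 = 75.0%, Line 3 216/349 = 61.9% → Line 2
Overall: Line 2 134/354 = 37.9%, Line 3 221/368 = 60.1% → Line 3
Line 2 wins each shift group but Line 3 wins overall — the comparison reverses. Line 2's units skew toward day shift, which has a lower base rate.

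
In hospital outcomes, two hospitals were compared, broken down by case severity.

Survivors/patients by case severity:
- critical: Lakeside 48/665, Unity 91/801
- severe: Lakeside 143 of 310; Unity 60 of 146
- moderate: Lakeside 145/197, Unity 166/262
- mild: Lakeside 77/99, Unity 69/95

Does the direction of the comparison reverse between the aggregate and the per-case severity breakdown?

No

Critical: Lakeside 48/665 = 7.2%, Unity 91/801 = 11.4% → Unity
Severe: Lakeside 143/310 = 46.1%, Unity 60/146 = 41.1% → Lakeside
Moderate: Lakeside 145/197 = 73.6%, Unity 166/262 = 63.4% → Lakeside
Mild: Lakeside 77/99 = 77.8%, Unity 69/95 = 72.6% → Lakeside
Overall: Lakeside 413/1271 = 32.5%, Unity 386/1304 = 29.6% → Lakeside
Neither sweeps: Lakeside wins 3 of 4 groups, Unity wins 1. Lakeside wins overall but not every group — no Simpson reversal.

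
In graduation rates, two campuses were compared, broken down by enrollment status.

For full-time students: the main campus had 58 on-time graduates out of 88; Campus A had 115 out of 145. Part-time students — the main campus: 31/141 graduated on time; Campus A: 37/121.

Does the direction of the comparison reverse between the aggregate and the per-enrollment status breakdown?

Full-time: the main campus 58/88 = 65.9%, Campus A 115/145 = 79.3% → Campus A
Part-time: the main campus 31/141 = 22.0%, Campus A 37/121 = 30.6% → Campus A
Overall: the main campus 89/229 = 38.9%, Campus A 152/266 = 57.1% → Campus A
Campus A wins overall and in every enrollment group — no reversal.

No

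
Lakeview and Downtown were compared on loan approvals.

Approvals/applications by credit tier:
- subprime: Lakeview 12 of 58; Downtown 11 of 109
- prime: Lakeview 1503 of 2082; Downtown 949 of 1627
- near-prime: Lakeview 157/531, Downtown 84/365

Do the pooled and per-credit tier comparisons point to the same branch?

Yes

Subprime: Lakeview 12/58 = 20.7%, Downtown 11/109 = 10.1% → Lakeview
Prime: Lakeview 1503/2082 = 72.2%, Downtown 949/1627 = 58.3% → Lakeview
Near-prime: Lakeview 157/531 = 29.6%, Downtown 84/365 = 23.0% → Lakeview
Overall: Lakeview 1672/2671 = 62.6%, Downtown 1044/2101 = 49.7% → Lakeview
Lakeview wins overall and in every credit group — no reversal.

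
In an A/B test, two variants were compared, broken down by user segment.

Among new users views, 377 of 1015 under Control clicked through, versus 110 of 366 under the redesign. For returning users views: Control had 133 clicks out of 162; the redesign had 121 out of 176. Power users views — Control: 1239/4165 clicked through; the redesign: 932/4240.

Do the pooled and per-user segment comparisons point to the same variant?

New users: Control 377/1015 = 37.1%, the redesign 110/366 = 30.1% → Control
Returning users: Control 133/162 = 82.1%, the redesign 121/176 = 68.8% → Control
Power users: Control 1239/4165 = 29.7%, the redesign 932/4240 = 22.0% → Control
Overall: Control 1749/5342 = 32.7%, the redesign 1163/4782 = 24.3% → Control
Control wins overall and in every user group — no reversal.

Yes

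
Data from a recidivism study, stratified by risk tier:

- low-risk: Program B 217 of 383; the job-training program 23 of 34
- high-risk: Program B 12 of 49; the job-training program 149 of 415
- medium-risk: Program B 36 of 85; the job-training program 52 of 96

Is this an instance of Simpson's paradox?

Low-risk: Program B 217/383 = 56.7%, the job-training program 23/34 = 67.6% → the job-training program
High-risk: Program B 12/49 = 24.5%, the job-training program 149/415 = 35.9% → the job-training program
Medium-risk: Program B 36/85 = 42.4%, the job-training program 52/96 = 54.2% → the job-training program
Overall: Program B 265/517 = 51.3%, the job-training program 224/545 = 41.1% → Program B
The job-training program wins each risk group but Program B wins overall — the comparison reverses. The job-training program's participants skew toward high-risk, which has a lower base rate.

Yes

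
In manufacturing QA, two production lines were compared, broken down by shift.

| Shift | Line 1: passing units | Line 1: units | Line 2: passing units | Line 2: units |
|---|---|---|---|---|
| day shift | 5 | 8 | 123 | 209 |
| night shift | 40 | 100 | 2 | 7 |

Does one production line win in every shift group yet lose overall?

Yes

Day shift: Line 1 5/8 = 62.5%, Line 2 123/209 = 58.9% → Line 1
Night shift: Line 1 40/100 = 40.0%, Line 2 2/7 = 28.6% → Line 1
Overall: Line 1 45/108 = 41.7%, Line 2 125/216 = 57.9% → Line 2
Line 1 wins each shift group but Line 2 wins overall — the comparison reverses. Line 1's units skew toward night shift, which has a lower base rate.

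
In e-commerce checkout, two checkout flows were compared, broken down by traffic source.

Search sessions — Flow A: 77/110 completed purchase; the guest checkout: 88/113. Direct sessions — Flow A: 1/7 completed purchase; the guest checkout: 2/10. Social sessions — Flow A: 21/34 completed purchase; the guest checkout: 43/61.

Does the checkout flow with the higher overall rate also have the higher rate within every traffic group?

Yes

Search: Flow A 77/110 = 70.0%, the guest checkout 88/113 = 77.9% → the guest checkout
Direct: Flow A 1/7 = 14.3%, the guest checkout 2/10 = 20.0% → the guest checkout
Social: Flow A 21/34 = 61.8%, the guest checkout 43/61 = 70.5% → the guest checkout
Overall: Flow A 99/151 = 65.6%, the guest checkout 133/184 = 72.3% → the guest checkout
The guest checkout wins overall and in every traffic group — no reversal.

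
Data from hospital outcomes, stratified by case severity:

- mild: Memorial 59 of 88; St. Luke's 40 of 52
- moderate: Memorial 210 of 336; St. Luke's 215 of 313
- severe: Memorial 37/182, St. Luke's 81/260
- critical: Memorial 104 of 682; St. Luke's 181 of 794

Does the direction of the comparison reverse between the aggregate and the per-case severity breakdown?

No

Mild: Memorial 59/88 = 67.0%, St. Luke's 40/52 = 76.9% → St. Luke's
Moderate: Memorial 210/336 = 62.5%, St. Luke's 215/313 = 68.7% → St. Luke's
Severe: Memorial 37/182 = 20.3%, St. Luke's 81/260 = 31.2% → St. Luke's
Critical: Memorial 104/682 = 15.2%, St. Luke's 181/794 = 22.8% → St. Luke's
Overall: Memorial 410/1288 = 31.8%, St. Luke's 517/1419 = 36.4% → St. Luke's
St. Luke's wins overall and in every case group — no reversal.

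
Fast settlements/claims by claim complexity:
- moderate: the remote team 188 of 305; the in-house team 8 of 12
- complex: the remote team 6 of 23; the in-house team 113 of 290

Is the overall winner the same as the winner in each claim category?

Moderate: the remote team 188/305 = 61.6%, the in-house team 8/12 = 66.7% → the in-house team
Complex: the remote team 6/23 = 26.1%, the in-house team 113/290 = 39.0% → the in-house team
Overall: the remote team 194/328 = 59.1%, the in-house team 121/302 = 40.1% → the remote team
The in-house team wins each claim group but the remote team wins overall — the comparison reverses. The in-house team's claims skew toward complex, which has a lower base rate.

No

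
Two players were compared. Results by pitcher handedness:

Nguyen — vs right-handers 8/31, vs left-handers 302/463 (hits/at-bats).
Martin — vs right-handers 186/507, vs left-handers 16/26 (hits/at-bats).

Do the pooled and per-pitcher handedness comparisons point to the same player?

No

Vs right-handers: Nguyen 8/31 = 25.8%, Martin 186/507 = 36.7% → Martin
Vs left-handers: Nguyen 302/463 = 65.2%, Martin 16/26 = 61.5% → Nguyen
Overall: Nguyen 310/494 = 62.8%, Martin 202/533 = 37.9% → Nguyen
Neither sweeps: Nguyen wins 1 of 2 groups, Martin wins 1. Nguyen wins overall but not every group — no Simpson reversal.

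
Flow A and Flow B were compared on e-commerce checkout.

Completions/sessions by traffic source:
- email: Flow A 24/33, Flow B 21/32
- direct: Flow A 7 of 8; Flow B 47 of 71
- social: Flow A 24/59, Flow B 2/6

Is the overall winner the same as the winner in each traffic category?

No

Email: Flow A 24/33 = 72.7%, Flow B 21/32 = 65.6% → Flow A
Direct: Flow A 7/8 = 87.5%, Flow B 47/71 = 66.2% → Flow A
Social: Flow A 24/59 = 40.7%, Flow B 2/6 = 33.3% → Flow A
Overall: Flow A 55/100 = 55.0%, Flow B 70/109 = 64.2% → Flow B
Flow A wins each traffic group but Flow B wins overall — the comparison reverses. Flow A's sessions skew toward social, which has a lower base rate.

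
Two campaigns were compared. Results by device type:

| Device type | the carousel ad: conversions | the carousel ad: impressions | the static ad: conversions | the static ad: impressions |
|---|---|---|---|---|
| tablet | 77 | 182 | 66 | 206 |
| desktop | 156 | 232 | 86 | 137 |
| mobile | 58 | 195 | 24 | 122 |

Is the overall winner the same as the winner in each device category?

Yes

Tablet: the carousel ad 77/182 = 42.3%, the static ad 66/206 = 32.0% → the carousel ad
Desktop: the carousel ad 156/232 = 67.2%, the static ad 86/137 = 62.8% → the carousel ad
Mobile: the carousel ad 58/195 = 29.7%, the static ad 24/122 = 19.7% → the carousel ad
Overall: the carousel ad 291/609 = 47.8%, the static ad 176/465 = 37.8% → the carousel ad
The carousel ad wins overall and in every device group — no reversal.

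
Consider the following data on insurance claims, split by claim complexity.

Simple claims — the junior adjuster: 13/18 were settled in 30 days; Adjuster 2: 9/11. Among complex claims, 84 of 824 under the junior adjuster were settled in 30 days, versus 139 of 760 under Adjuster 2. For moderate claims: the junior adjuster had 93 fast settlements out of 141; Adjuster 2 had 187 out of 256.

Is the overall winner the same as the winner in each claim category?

Yes

Simple: the junior adjuster 13/18 = 72.2%, Adjuster 2 9/11 = 81.8% → Adjuster 2
Complex: the junior adjuster 84/824 = 10.2%, Adjuster 2 139/760 = 18.3% → Adjuster 2
Moderate: the junior adjuster 93/141 = 66.0%, Adjuster 2 187/256 = 73.0% → Adjuster 2
Overall: the junior adjuster 190/983 = 19.3%, Adjuster 2 335/1027 = 32.6% → Adjuster 2
Adjuster 2 wins overall and in every claim group — no reversal.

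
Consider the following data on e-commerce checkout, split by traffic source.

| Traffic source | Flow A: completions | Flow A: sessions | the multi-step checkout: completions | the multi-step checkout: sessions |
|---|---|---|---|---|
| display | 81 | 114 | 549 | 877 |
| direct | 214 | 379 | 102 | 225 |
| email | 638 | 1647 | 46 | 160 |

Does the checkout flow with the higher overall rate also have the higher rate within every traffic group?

No

Display: Flow A 81/114 = 71.1%, the multi-step checkout 549/877 = 62.6% → Flow A
Direct: Flow A 214/379 = 56.5%, the multi-step checkout 102/225 = 45.3% → Flow A
Email: Flow A 638/1647 = 38.7%, the multi-step checkout 46/160 = 28.8% → Flow A
Overall: Flow A 933/2140 = 43.6%, the multi-step checkout 697/1262 = 55.2% → the multi-step checkout
Flow A wins each traffic group but the multi-step checkout wins overall — the comparison reverses. Flow A's sessions skew toward email, which has a lower base rate.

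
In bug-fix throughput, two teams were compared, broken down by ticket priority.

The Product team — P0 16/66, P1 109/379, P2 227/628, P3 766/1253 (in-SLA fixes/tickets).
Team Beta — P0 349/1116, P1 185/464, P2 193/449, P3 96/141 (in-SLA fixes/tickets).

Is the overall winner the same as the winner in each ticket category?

No

P0: the Product team 16/66 = 24.2%, Team Beta 349/1116 = 31.3% → Team Beta
P1: the Product team 109/379 = 28.8%, Team Beta 185/464 = 39.9% → Team Beta
P2: the Product team 227/628 = 36.1%, Team Beta 193/449 = 43.0% → Team Beta
P3: the Product team 766/1253 = 61.1%, Team Beta 96/141 = 68.1% → Team Beta
Overall: the Product team 1118/2326 = 48.1%, Team Beta 823/2170 = 37.9% → the Product team
Team Beta wins each ticket group but the Product team wins overall — the comparison reverses. Team Beta's tickets skew toward P0, which has a lower base rate.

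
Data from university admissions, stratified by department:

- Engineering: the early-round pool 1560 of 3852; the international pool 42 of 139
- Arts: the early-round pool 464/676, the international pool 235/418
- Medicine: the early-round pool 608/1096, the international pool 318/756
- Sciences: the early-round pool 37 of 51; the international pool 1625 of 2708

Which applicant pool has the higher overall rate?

Engineering: the early-round pool 1560/3852 = 40.5%, the international pool 42/139 = 30.2% → the early-round pool
Arts: the early-round pool 464/676 = 68.6%, the international pool 235/418 = 56.2% → the early-round pool
Medicine: the early-round pool 608/1096 = 55.5%, the international pool 318/756 = 42.1% → the early-round pool
Sciences: the early-round pool 37/51 = 72.5%, the international pool 1625/2708 = 60.0% → the early-round pool
Overall: the early-round pool 2669/5675 = 47.0%, the international pool 2220/4021 = 55.2% → the international pool
(The early-round pool wins every department group but the international pool wins overall — the early-round pool's applicants skew toward the low-rate Engineering group.)

the international pool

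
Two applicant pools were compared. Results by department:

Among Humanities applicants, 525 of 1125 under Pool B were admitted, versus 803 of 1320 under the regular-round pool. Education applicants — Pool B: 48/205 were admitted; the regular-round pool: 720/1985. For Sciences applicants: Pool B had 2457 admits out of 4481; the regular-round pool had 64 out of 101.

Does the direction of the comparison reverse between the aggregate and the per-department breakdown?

Yes

Humanities: Pool B 525/1125 = 46.7%, the regular-round pool 803/1320 = 60.8% → the regular-round pool
Education: Pool B 48/205 = 23.4%, the regular-round pool 720/1985 = 36.3% → the regular-round pool
Sciences: Pool B 2457/4481 = 54.8%, the regular-round pool 64/101 = 63.4% → the regular-round pool
Overall: Pool B 3030/5811 = 52.1%, the regular-round pool 1587/3406 = 46.6% → Pool B
The regular-round pool wins each department group but Pool B wins overall — the comparison reverses. The regular-round pool's applicants skew toward Education, which has a lower base rate.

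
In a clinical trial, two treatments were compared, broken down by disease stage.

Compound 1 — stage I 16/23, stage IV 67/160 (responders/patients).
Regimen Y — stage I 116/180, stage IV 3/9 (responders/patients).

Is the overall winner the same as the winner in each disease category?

No

Stage I: Compound 1 16/23 = 69.6%, Regimen Y 116/180 = 64.4% → Compound 1
Stage IV: Compound 1 67/160 = 41.9%, Regimen Y 3/9 = 33.3% → Compound 1
Overall: Compound 1 83/183 = 45.4%, Regimen Y 119/189 = 63.0% → Regimen Y
Compound 1 wins each disease group but Regimen Y wins overall — the comparison reverses. Compound 1's patients skew toward stage IV, which has a lower base rate.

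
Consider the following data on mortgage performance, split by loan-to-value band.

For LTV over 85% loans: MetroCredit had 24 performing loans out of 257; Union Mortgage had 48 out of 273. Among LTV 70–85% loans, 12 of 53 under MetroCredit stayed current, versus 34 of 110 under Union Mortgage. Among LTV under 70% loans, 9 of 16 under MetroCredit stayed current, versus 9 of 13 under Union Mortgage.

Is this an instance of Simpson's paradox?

No

LTV over 85%: MetroCredit 24/257 = 9.3%, Union Mortgage 48/273 = 17.6% → Union Mortgage
LTV 70–85%: MetroCredit 12/53 = 22.6%, Union Mortgage 34/110 = 30.9% → Union Mortgage
LTV under 70%: MetroCredit 9/16 = 56.2%, Union Mortgage 9/13 = 69.2% → Union Mortgage
Overall: MetroCredit 45/326 = 13.8%, Union Mortgage 91/396 = 23.0% → Union Mortgage
Union Mortgage wins overall and in every loan-to-value group — no reversal.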